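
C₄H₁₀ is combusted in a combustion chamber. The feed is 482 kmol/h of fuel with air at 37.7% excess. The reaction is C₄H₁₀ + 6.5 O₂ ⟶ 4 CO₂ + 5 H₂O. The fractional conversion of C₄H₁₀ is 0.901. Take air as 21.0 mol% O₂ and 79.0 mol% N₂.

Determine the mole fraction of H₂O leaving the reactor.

Stoichiometric O₂ = 6.5 × 482 = 3133 kmol/h; O₂ fed = 3133 × 1.377 = 4314 kmol/h.
N₂ fed = 4314 × 79/21 = 16230 kmol/h.
Fuel reacted = 0.901 × 482 → ξ = 434.3 kmol/h.
Outlet (n = n₀ + ν ξ):
  C₄H₁₀: 482 − 1(434.3) = 47.72
  O₂: 4314 − 6.5(434.3) = 1491
  N₂: 16230 (inert)
  CO₂: 0 + 4(434.3) = 1737
  H₂O: 0 + 5(434.3) = 2171
Total out = 21680 kmol/h; y_H₂O = 2171 / 21680 = 0.1002.

0.1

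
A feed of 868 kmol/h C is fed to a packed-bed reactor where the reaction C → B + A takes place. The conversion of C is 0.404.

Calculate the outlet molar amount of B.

C reacted = 0.404 × 868 = 350.7 kmol/h; ν_C = −1, so ξ = 350.7/1 = 350.7 kmol/h.
Outlet amounts (n = n₀ + ν ξ):
  C: 868 − 1(350.7) = 517.3
  B: 0 + 1(350.7) = 350.7
  A: 0 + 1(350.7) = 350.7

351 kmol/h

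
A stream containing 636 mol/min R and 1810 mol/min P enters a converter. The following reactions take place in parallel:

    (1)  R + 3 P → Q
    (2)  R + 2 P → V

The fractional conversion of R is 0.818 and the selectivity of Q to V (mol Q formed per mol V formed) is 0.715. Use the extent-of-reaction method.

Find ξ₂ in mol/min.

ξ₂ = 303 mol/min

Conversion of R: R consumed = 0.818 × 636 = 520.2 mol/min = 1ξ₁ + 1ξ₂.
Selectivity: 1ξ₁ / (1ξ₂) = 0.715 → ξ₁ = 0.715 ξ₂.
Substitute: (1·0.715 + 1) ξ₂ = 520.2 → ξ₂ = 303.4 mol/min, ξ₁ = 216.9 mol/min.
Outlet amounts (n = n₀ + Σ ν·ξ):
  R: 636 − 1(216.9) − 1(303.4) = 115.8
  P: 1810 − 3(216.9) − 2(303.4) = 552.6
  Q: 0 + 1(216.9) = 216.9
  V: 0 + 1(303.4) = 303.4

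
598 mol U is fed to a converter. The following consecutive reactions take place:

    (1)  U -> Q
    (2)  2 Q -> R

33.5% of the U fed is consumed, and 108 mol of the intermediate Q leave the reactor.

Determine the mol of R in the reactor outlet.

46.2 mol

Conversion of U: U consumed = 1ξ₁ = 0.335 × 598 → ξ₁ = 200.3 mol.
Q balance: n_Q = 0 + 1ξ₁ − 2ξ₂ = 108 → ξ₂ = (1·200.3 − 108)/2 = 46.17 mol.
Outlet amounts (n = n₀ + Σ ν·ξ):
  U: 598 − 1(200.3) = 397.7
  Q: 0 + 1(200.3) − 2(46.17) = 108
  R: 0 + 1(46.17) = 46.17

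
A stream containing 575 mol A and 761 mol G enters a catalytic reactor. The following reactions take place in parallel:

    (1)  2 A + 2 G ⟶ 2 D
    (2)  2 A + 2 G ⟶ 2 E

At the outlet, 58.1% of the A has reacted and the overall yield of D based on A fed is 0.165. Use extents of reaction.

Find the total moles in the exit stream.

1000 mol

Yield of D: 2ξ₁ / 575 = 0.165 → ξ₁ = 47.44 mol.
Conversion of A: 2ξ₁ + 2ξ₂ = 0.581 × 575 = 334.1 → ξ₂ = 119.6 mol.
Outlet amounts (n = n₀ + Σ ν·ξ):
  A: 575 − 2(47.44) − 2(119.6) = 240.9
  G: 761 − 2(47.44) − 2(119.6) = 426.9
  D: 0 + 2(47.44) = 94.88
  E: 0 + 2(119.6) = 239.2
Total out = 240.9 + 426.9 + 94.88 + 239.2 = 1002 mol.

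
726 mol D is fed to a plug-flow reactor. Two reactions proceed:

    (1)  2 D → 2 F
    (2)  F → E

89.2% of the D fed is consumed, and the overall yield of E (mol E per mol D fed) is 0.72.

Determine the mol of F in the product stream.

125 mol

Conversion of D: D consumed = 2ξ₁ = 0.892 × 726 → ξ₁ = 323.8 mol.
Yield of E: 1ξ₂ / 726 = 0.72 → ξ₂ = 522.7 mol.
Outlet amounts (n = n₀ + Σ ν·ξ):
  D: 726 − 2(323.8) = 78.41
  F: 0 + 2(323.8) − 1(522.7) = 124.9
  E: 0 + 1(522.7) = 522.7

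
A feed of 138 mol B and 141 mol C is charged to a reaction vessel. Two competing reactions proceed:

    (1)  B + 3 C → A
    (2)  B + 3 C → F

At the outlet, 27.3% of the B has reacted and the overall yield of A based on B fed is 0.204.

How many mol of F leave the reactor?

9.52 mol

Yield of A: 1ξ₁ / 138 = 0.204 → ξ₁ = 28.15 mol.
Conversion of B: 1ξ₁ + 1ξ₂ = 0.273 × 138 = 37.67 → ξ₂ = 9.522 mol.
Outlet amounts (n = n₀ + Σ ν·ξ):
  B: 138 − 1(28.15) − 1(9.522) = 100.3
  C: 141 − 3(28.15) − 3(9.522) = 27.98
  A: 0 + 1(28.15) = 28.15
  F: 0 + 1(9.522) = 9.522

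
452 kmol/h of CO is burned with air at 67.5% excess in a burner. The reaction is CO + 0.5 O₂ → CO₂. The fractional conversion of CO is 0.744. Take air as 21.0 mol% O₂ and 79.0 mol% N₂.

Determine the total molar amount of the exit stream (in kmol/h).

2090 kmol/h

Stoichiometric O₂ = 0.5 × 452 = 226 kmol/h; O₂ fed = 226 × 1.675 = 378.6 kmol/h.
N₂ fed = 378.6 × 79/21 = 1424 kmol/h.
Fuel reacted = 0.744 × 452 → ξ = 336.3 kmol/h.
Outlet (n = n₀ + ν ξ):
  CO: 452 − 1(336.3) = 115.7
  O₂: 378.6 − 0.5(336.3) = 210.4
  N₂: 1424 (inert)
  CO₂: 0 + 1(336.3) = 336.3
Total out = 115.7 + 210.4 + 1424 + 336.3 = 2086 kmol/h.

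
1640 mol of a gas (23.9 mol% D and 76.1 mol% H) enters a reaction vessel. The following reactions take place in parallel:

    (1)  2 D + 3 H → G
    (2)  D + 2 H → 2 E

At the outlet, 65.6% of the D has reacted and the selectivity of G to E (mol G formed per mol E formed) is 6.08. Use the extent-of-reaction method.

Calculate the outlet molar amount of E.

Conversion of D: D consumed = 0.656 × 392 = 257.1 mol = 2ξ₁ + 1ξ₂.
Selectivity: 1ξ₁ / (2ξ₂) = 6.08 → ξ₁ = 12.16 ξ₂.
Substitute: (2·12.16 + 1) ξ₂ = 257.1 → ξ₂ = 10.16 mol, ξ₁ = 123.5 mol.
Outlet amounts (n = n₀ + Σ ν·ξ):
  D: 392 − 2(123.5) − 1(10.16) = 134.8
  H: 1248 − 3(123.5) − 2(10.16) = 857.3
  G: 0 + 1(123.5) = 123.5
  E: 0 + 2(10.16) = 20.31

20.3 mol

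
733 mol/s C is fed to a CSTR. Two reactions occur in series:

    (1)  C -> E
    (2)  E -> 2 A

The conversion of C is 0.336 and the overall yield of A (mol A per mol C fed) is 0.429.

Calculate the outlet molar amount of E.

89.1 mol/s

Conversion of C: C consumed = 1ξ₁ = 0.336 × 733 → ξ₁ = 246.3 mol/s.
Yield of A: 2ξ₂ / 733 = 0.429 → ξ₂ = 157.2 mol/s.
Outlet amounts (n = n₀ + Σ ν·ξ):
  C: 733 − 1(246.3) = 486.7
  E: 0 + 1(246.3) − 1(157.2) = 89.06
  A: 0 + 2(157.2) = 314.5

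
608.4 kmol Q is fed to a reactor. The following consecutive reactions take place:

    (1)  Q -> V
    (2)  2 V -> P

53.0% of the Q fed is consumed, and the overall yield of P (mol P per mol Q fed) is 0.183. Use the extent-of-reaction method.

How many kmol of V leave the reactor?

Conversion of Q: Q consumed = 1ξ₁ = 0.53 × 608.4 → ξ₁ = 322.5 kmol.
Yield of P: 1ξ₂ / 608.4 = 0.183 → ξ₂ = 111.3 kmol.
Outlet amounts (n = n₀ + Σ ν·ξ):
  Q: 608.4 − 1(322.5) = 285.9
  V: 0 + 1(322.5) − 2(111.3) = 99.78
  P: 0 + 1(111.3) = 111.3

99.8 kmol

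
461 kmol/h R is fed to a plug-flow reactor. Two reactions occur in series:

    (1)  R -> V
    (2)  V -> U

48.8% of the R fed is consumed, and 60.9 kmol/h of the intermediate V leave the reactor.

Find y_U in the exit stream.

Conversion of R: R consumed = 1ξ₁ = 0.488 × 461 → ξ₁ = 225 kmol/h.
V balance: n_V = 0 + 1ξ₁ − 1ξ₂ = 60.9 → ξ₂ = (1·225 − 60.9)/1 = 164.1 kmol/h.
Outlet amounts (n = n₀ + Σ ν·ξ):
  R: 461 − 1(225) = 236
  V: 0 + 1(225) − 1(164.1) = 60.9
  U: 0 + 1(164.1) = 164.1
Total out = 461 kmol/h; y_U = 164.1 / 461 = 0.3559.

0.356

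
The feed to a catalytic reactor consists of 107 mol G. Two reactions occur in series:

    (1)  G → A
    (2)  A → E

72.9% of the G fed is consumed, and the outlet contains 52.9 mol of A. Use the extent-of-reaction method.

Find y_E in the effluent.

0.235

Conversion of G: G consumed = 1ξ₁ = 0.729 × 107 → ξ₁ = 78 mol.
A balance: n_A = 0 + 1ξ₁ − 1ξ₂ = 52.9 → ξ₂ = (1·78 − 52.9)/1 = 25.1 mol.
Outlet amounts (n = n₀ + Σ ν·ξ):
  G: 107 − 1(78) = 29
  A: 0 + 1(78) − 1(25.1) = 52.9
  E: 0 + 1(25.1) = 25.1
Total out = 107 mol; y_E = 25.1 / 107 = 0.2346.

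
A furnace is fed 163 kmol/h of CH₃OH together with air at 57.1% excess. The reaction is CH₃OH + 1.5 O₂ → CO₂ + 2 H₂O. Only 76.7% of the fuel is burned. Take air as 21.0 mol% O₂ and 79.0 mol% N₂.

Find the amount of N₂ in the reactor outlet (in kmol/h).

1440 kmol/h

Stoichiometric O₂ = 1.5 × 163 = 244.5 kmol/h; O₂ fed = 244.5 × 1.571 = 384.1 kmol/h.
N₂ fed = 384.1 × 79/21 = 1445 kmol/h.
Fuel reacted = 0.767 × 163 → ξ = 125 kmol/h.
Outlet (n = n₀ + ν ξ):
  CH₃OH: 163 − 1(125) = 37.98
  O₂: 384.1 − 1.5(125) = 196.6
  N₂: 1445 (inert)
  CO₂: 0 + 1(125) = 125
  H₂O: 0 + 2(125) = 250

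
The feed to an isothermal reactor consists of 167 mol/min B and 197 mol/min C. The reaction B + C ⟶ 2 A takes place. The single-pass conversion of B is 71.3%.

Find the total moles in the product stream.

B reacted = 0.713 × 167 = 119.1 mol/min; ν_B = −1, so ξ = 119.1/1 = 119.1 mol/min.
Outlet amounts (n = n₀ + ν ξ):
  B: 167 − 1(119.1) = 47.93
  C: 197 − 1(119.1) = 77.93
  A: 0 + 2(119.1) = 238.1
Total out = 47.93 + 77.93 + 238.1 = 364 mol/min.

364 mol/min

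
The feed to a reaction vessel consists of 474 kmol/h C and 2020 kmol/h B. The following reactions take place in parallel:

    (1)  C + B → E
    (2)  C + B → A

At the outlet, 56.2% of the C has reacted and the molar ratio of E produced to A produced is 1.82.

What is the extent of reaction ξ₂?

ξ₂ = 94.5 kmol/h

Conversion of C: C consumed = 0.562 × 474 = 266.4 kmol/h = 1ξ₁ + 1ξ₂.
Selectivity: 1ξ₁ / (1ξ₂) = 1.82 → ξ₁ = 1.82 ξ₂.
Substitute: (1·1.82 + 1) ξ₂ = 266.4 → ξ₂ = 94.46 kmol/h, ξ₁ = 171.9 kmol/h.
Outlet amounts (n = n₀ + Σ ν·ξ):
  C: 474 − 1(171.9) − 1(94.46) = 207.6
  B: 2020 − 1(171.9) − 1(94.46) = 1754
  E: 0 + 1(171.9) = 171.9
  A: 0 + 1(94.46) = 94.46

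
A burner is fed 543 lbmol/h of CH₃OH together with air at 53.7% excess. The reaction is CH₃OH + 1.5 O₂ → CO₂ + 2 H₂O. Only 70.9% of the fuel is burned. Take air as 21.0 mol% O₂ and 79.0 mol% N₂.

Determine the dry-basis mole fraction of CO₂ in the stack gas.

Stoichiometric O₂ = 1.5 × 543 = 814.5 lbmol/h; O₂ fed = 814.5 × 1.537 = 1252 lbmol/h.
N₂ fed = 1252 × 79/21 = 4709 lbmol/h.
Fuel reacted = 0.709 × 543 → ξ = 385 lbmol/h.
Outlet (n = n₀ + ν ξ):
  CH₃OH: 543 − 1(385) = 158
  O₂: 1252 − 1.5(385) = 674.4
  N₂: 4709 (inert)
  CO₂: 0 + 1(385) = 385
  H₂O: 0 + 2(385) = 770
Dry total = 5927 lbmol/h; y_CO₂ (dry) = 385 / 5927 = 0.06496.

0.065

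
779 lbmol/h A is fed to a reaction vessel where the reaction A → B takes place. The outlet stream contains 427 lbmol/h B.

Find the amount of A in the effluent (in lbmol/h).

For B: n = n₀ + 1ξ → 427 = 0 + 1ξ, giving ξ = 427 lbmol/h.
Outlet amounts (n = n₀ + ν ξ):
  A: 779 − 1(427) = 352
  B: 0 + 1(427) = 427

352 lbmol/h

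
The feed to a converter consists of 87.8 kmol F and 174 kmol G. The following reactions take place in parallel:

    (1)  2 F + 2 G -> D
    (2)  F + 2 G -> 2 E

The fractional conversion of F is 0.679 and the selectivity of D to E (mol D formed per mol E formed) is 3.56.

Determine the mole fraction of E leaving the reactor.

Conversion of F: F consumed = 0.679 × 87.8 = 59.62 kmol = 2ξ₁ + 1ξ₂.
Selectivity: 1ξ₁ / (2ξ₂) = 3.56 → ξ₁ = 7.12 ξ₂.
Substitute: (2·7.12 + 1) ξ₂ = 59.62 → ξ₂ = 3.912 kmol, ξ₁ = 27.85 kmol.
Outlet amounts (n = n₀ + Σ ν·ξ):
  F: 87.8 − 2(27.85) − 1(3.912) = 28.18
  G: 174 − 2(27.85) − 2(3.912) = 110.5
  D: 0 + 1(27.85) = 27.85
  E: 0 + 2(3.912) = 7.824
Total out = 174.3 kmol; y_E = 7.824 / 174.3 = 0.04488.

0.0449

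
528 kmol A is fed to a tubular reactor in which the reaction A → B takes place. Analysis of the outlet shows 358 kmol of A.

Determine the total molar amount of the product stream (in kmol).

528 kmol

For A: n = n₀ − 1ξ → 358 = 528 − 1ξ, giving ξ = 170 kmol.
Outlet amounts (n = n₀ + ν ξ):
  A: 528 − 1(170) = 358
  B: 0 + 1(170) = 170
Total out = 358 + 170 = 528 kmol.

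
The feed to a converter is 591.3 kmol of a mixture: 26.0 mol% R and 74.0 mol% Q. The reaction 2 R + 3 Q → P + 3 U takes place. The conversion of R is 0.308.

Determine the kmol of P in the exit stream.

23.7 kmol

R reacted = 0.308 × 153.7 = 47.35 kmol; ν_R = −2, so ξ = 47.35/2 = 23.68 kmol.
Outlet amounts (n = n₀ + ν ξ):
  R: 153.7 − 2(23.68) = 106.4
  Q: 437.6 − 3(23.68) = 366.5
  P: 0 + 1(23.68) = 23.68
  U: 0 + 3(23.68) = 71.03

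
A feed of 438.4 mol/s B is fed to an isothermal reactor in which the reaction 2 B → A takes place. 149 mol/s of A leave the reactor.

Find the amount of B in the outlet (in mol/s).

140 mol/s

For A: n = n₀ + 1ξ → 149 = 0 + 1ξ, giving ξ = 149 mol/s.
Outlet amounts (n = n₀ + ν ξ):
  B: 438.4 − 2(149) = 140.4
  A: 0 + 1(149) = 149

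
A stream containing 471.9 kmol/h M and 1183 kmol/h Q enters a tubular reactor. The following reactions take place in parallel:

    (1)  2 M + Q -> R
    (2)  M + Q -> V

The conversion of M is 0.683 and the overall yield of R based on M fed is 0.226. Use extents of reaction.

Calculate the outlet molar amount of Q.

Yield of R: 1ξ₁ / 471.9 = 0.226 → ξ₁ = 106.6 kmol/h.
Conversion of M: 2ξ₁ + 1ξ₂ = 0.683 × 471.9 = 322.3 → ξ₂ = 109 kmol/h.
Outlet amounts (n = n₀ + Σ ν·ξ):
  M: 471.9 − 2(106.6) − 1(109) = 149.6
  Q: 1183 − 1(106.6) − 1(109) = 967.3
  R: 0 + 1(106.6) = 106.6
  V: 0 + 1(109) = 109

967 kmol/h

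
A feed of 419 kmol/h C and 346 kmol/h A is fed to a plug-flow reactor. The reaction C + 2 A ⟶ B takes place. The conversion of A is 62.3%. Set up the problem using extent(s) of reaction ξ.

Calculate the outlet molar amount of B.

108 kmol/h

A reacted = 0.623 × 346 = 215.6 kmol/h; ν_A = −2, so ξ = 215.6/2 = 107.8 kmol/h.
Outlet amounts (n = n₀ + ν ξ):
  C: 419 − 1(107.8) = 311.2
  A: 346 − 2(107.8) = 130.4
  B: 0 + 1(107.8) = 107.8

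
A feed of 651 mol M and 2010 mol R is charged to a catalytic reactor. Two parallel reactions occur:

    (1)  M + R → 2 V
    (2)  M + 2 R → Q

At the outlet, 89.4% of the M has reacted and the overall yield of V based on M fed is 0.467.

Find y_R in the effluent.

0.554

Yield of V: 2ξ₁ / 651 = 0.467 → ξ₁ = 152 mol.
Conversion of M: 1ξ₁ + 1ξ₂ = 0.894 × 651 = 582 → ξ₂ = 430 mol.
Outlet amounts (n = n₀ + Σ ν·ξ):
  M: 651 − 1(152) − 1(430) = 69.01
  R: 2010 − 1(152) − 2(430) = 998
  V: 0 + 2(152) = 304
  Q: 0 + 1(430) = 430
Total out = 1801 mol; y_R = 998 / 1801 = 0.5541.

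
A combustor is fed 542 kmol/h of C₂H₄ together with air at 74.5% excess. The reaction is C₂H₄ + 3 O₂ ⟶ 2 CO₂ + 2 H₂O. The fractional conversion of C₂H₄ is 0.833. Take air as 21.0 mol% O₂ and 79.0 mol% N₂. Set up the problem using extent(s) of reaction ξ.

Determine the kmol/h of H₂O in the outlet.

Stoichiometric O₂ = 3 × 542 = 1626 kmol/h; O₂ fed = 1626 × 1.745 = 2837 kmol/h.
N₂ fed = 2837 × 79/21 = 10670 kmol/h.
Fuel reacted = 0.833 × 542 → ξ = 451.5 kmol/h.
Outlet (n = n₀ + ν ξ):
  C₂H₄: 542 − 1(451.5) = 90.51
  O₂: 2837 − 3(451.5) = 1483
  N₂: 10670 (inert)
  CO₂: 0 + 2(451.5) = 903
  H₂O: 0 + 2(451.5) = 903

903 kmol/h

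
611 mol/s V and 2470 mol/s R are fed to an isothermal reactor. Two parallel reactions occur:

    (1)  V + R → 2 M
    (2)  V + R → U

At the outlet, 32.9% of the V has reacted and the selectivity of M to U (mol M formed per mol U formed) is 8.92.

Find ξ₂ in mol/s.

Conversion of V: V consumed = 0.329 × 611 = 201 mol/s = 1ξ₁ + 1ξ₂.
Selectivity: 2ξ₁ / (1ξ₂) = 8.92 → ξ₁ = 4.46 ξ₂.
Substitute: (1·4.46 + 1) ξ₂ = 201 → ξ₂ = 36.82 mol/s, ξ₁ = 164.2 mol/s.
Outlet amounts (n = n₀ + Σ ν·ξ):
  V: 611 − 1(164.2) − 1(36.82) = 410
  R: 2470 − 1(164.2) − 1(36.82) = 2269
  M: 0 + 2(164.2) = 328.4
  U: 0 + 1(36.82) = 36.82

ξ₂ = 36.8 mol/s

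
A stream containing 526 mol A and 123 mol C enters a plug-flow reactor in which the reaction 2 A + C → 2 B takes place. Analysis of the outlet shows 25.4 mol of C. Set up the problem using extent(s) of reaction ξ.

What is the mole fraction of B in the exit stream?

For C: n = n₀ − 1ξ → 25.4 = 123 − 1ξ, giving ξ = 97.6 mol.
Outlet amounts (n = n₀ + ν ξ):
  A: 526 − 2(97.6) = 330.8
  C: 123 − 1(97.6) = 25.4
  B: 0 + 2(97.6) = 195.2
Total out = 551.4 mol; y_B = 195.2 / 551.4 = 0.354.

0.354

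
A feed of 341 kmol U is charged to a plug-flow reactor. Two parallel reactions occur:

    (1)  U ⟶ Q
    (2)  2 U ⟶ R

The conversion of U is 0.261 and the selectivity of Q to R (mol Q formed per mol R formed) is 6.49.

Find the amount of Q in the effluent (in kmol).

68 kmol

Conversion of U: U consumed = 0.261 × 341 = 89 kmol = 1ξ₁ + 2ξ₂.
Selectivity: 1ξ₁ / (1ξ₂) = 6.49 → ξ₁ = 6.49 ξ₂.
Substitute: (1·6.49 + 2) ξ₂ = 89 → ξ₂ = 10.48 kmol, ξ₁ = 68.03 kmol.
Outlet amounts (n = n₀ + Σ ν·ξ):
  U: 341 − 1(68.03) − 2(10.48) = 252
  Q: 0 + 1(68.03) = 68.03
  R: 0 + 1(10.48) = 10.48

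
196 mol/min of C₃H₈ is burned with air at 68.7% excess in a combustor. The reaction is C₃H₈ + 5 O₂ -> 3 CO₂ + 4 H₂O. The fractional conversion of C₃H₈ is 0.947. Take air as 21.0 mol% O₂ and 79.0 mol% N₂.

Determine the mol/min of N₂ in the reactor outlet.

Stoichiometric O₂ = 5 × 196 = 980 mol/min; O₂ fed = 980 × 1.687 = 1653 mol/min.
N₂ fed = 1653 × 79/21 = 6219 mol/min.
Fuel reacted = 0.947 × 196 → ξ = 185.6 mol/min.
Outlet (n = n₀ + ν ξ):
  C₃H₈: 196 − 1(185.6) = 10.39
  O₂: 1653 − 5(185.6) = 725.2
  N₂: 6219 (inert)
  CO₂: 0 + 3(185.6) = 556.8
  H₂O: 0 + 4(185.6) = 742.4

6220 mol/min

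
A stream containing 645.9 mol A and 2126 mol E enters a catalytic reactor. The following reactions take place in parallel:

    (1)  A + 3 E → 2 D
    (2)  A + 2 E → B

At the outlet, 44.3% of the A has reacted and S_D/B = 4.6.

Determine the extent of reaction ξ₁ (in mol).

Conversion of A: A consumed = 0.443 × 645.9 = 286.1 mol = 1ξ₁ + 1ξ₂.
Selectivity: 2ξ₁ / (1ξ₂) = 4.6 → ξ₁ = 2.3 ξ₂.
Substitute: (1·2.3 + 1) ξ₂ = 286.1 → ξ₂ = 86.71 mol, ξ₁ = 199.4 mol.
Outlet amounts (n = n₀ + Σ ν·ξ):
  A: 645.9 − 1(199.4) − 1(86.71) = 359.8
  E: 2126 − 3(199.4) − 2(86.71) = 1354
  D: 0 + 2(199.4) = 398.9
  B: 0 + 1(86.71) = 86.71

ξ₁ = 199 mol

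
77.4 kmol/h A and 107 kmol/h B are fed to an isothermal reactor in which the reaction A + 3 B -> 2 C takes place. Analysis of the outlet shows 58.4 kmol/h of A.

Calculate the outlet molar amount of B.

For A: n = n₀ − 1ξ → 58.4 = 77.4 − 1ξ, giving ξ = 19 kmol/h.
Outlet amounts (n = n₀ + ν ξ):
  A: 77.4 − 1(19) = 58.4
  B: 107 − 3(19) = 50
  C: 0 + 2(19) = 38

50 kmol/h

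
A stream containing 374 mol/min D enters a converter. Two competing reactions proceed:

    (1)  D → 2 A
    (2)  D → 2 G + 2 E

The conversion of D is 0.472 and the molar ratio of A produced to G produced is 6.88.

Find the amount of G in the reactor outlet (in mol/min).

Conversion of D: D consumed = 0.472 × 374 = 176.5 mol/min = 1ξ₁ + 1ξ₂.
Selectivity: 2ξ₁ / (2ξ₂) = 6.88 → ξ₁ = 6.88 ξ₂.
Substitute: (1·6.88 + 1) ξ₂ = 176.5 → ξ₂ = 22.4 mol/min, ξ₁ = 154.1 mol/min.
Outlet amounts (n = n₀ + Σ ν·ξ):
  D: 374 − 1(154.1) − 1(22.4) = 197.5
  A: 0 + 2(154.1) = 308.3
  G: 0 + 2(22.4) = 44.8
  E: 0 + 2(22.4) = 44.8

44.8 mol/min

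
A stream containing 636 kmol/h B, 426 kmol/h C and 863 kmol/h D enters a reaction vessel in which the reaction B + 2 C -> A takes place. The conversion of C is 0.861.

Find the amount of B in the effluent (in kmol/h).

453 kmol/h

C reacted = 0.861 × 426 = 366.8 kmol/h; ν_C = −2, so ξ = 366.8/2 = 183.4 kmol/h.
Outlet amounts (n = n₀ + ν ξ):
  B: 636 − 1(183.4) = 452.6
  C: 426 − 2(183.4) = 59.21
  A: 0 + 1(183.4) = 183.4
  D: 863 (inert)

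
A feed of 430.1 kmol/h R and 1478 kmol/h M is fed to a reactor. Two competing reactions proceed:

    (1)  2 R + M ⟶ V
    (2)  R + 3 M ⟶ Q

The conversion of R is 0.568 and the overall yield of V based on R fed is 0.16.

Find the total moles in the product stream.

Yield of V: 1ξ₁ / 430.1 = 0.16 → ξ₁ = 68.82 kmol/h.
Conversion of R: 2ξ₁ + 1ξ₂ = 0.568 × 430.1 = 244.3 → ξ₂ = 106.7 kmol/h.
Outlet amounts (n = n₀ + Σ ν·ξ):
  R: 430.1 − 2(68.82) − 1(106.7) = 185.8
  M: 1478 − 1(68.82) − 3(106.7) = 1089
  V: 0 + 1(68.82) = 68.82
  Q: 0 + 1(106.7) = 106.7
Total out = 185.8 + 1089 + 68.82 + 106.7 = 1450 kmol/h.

1450 kmol/h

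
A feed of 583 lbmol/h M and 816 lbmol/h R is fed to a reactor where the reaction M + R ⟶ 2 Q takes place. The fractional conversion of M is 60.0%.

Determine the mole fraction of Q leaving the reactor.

0.5

M reacted = 0.6 × 583 = 349.8 lbmol/h; ν_M = −1, so ξ = 349.8/1 = 349.8 lbmol/h.
Outlet amounts (n = n₀ + ν ξ):
  M: 583 − 1(349.8) = 233.2
  R: 816 − 1(349.8) = 466.2
  Q: 0 + 2(349.8) = 699.6
Total out = 1399 lbmol/h; y_Q = 699.6 / 1399 = 0.5001.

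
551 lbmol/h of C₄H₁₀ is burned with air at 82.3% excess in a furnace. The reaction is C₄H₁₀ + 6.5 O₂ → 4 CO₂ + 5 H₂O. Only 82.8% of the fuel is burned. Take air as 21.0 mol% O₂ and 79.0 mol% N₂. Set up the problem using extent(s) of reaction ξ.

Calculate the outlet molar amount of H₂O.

Stoichiometric O₂ = 6.5 × 551 = 3582 lbmol/h; O₂ fed = 3582 × 1.823 = 6529 lbmol/h.
N₂ fed = 6529 × 79/21 = 24560 lbmol/h.
Fuel reacted = 0.828 × 551 → ξ = 456.2 lbmol/h.
Outlet (n = n₀ + ν ξ):
  C₄H₁₀: 551 − 1(456.2) = 94.77
  O₂: 6529 − 6.5(456.2) = 3564
  N₂: 24560 (inert)
  CO₂: 0 + 4(456.2) = 1825
  H₂O: 0 + 5(456.2) = 2281

2280 lbmol/h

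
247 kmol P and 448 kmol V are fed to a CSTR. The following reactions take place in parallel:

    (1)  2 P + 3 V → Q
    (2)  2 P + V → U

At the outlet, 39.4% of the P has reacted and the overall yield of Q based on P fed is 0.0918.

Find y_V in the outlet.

0.641

Yield of Q: 1ξ₁ / 247 = 0.0918 → ξ₁ = 22.67 kmol.
Conversion of P: 2ξ₁ + 2ξ₂ = 0.394 × 247 = 97.32 → ξ₂ = 25.98 kmol.
Outlet amounts (n = n₀ + Σ ν·ξ):
  P: 247 − 2(22.67) − 2(25.98) = 149.7
  V: 448 − 3(22.67) − 1(25.98) = 354
  Q: 0 + 1(22.67) = 22.67
  U: 0 + 1(25.98) = 25.98
Total out = 552.3 kmol; y_V = 354 / 552.3 = 0.6409.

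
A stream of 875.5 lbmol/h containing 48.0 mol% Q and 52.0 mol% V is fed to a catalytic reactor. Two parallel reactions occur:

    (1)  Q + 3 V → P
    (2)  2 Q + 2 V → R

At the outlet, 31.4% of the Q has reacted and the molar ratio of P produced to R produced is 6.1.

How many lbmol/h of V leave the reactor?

125 lbmol/h

Conversion of Q: Q consumed = 0.314 × 420.2 = 132 lbmol/h = 1ξ₁ + 2ξ₂.
Selectivity: 1ξ₁ / (1ξ₂) = 6.1 → ξ₁ = 6.1 ξ₂.
Substitute: (1·6.1 + 2) ξ₂ = 132 → ξ₂ = 16.29 lbmol/h, ξ₁ = 99.37 lbmol/h.
Outlet amounts (n = n₀ + Σ ν·ξ):
  Q: 420.2 − 1(99.37) − 2(16.29) = 288.3
  V: 455.3 − 3(99.37) − 2(16.29) = 124.6
  P: 0 + 1(99.37) = 99.37
  R: 0 + 1(16.29) = 16.29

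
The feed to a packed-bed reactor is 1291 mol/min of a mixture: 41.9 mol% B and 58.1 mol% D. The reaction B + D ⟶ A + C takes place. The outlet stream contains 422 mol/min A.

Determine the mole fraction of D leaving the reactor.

For A: n = n₀ + 1ξ → 422 = 0 + 1ξ, giving ξ = 422 mol/min.
Outlet amounts (n = n₀ + ν ξ):
  B: 540.9 − 1(422) = 118.9
  D: 750.1 − 1(422) = 328.1
  A: 0 + 1(422) = 422
  C: 0 + 1(422) = 422
Total out = 1291 mol/min; y_D = 328.1 / 1291 = 0.2541.

0.254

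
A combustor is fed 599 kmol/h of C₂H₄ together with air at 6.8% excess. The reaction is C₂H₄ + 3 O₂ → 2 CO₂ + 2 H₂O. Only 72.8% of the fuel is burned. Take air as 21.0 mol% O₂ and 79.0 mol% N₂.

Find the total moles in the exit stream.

Stoichiometric O₂ = 3 × 599 = 1797 kmol/h; O₂ fed = 1797 × 1.068 = 1919 kmol/h.
N₂ fed = 1919 × 79/21 = 7220 kmol/h.
Fuel reacted = 0.728 × 599 → ξ = 436.1 kmol/h.
Outlet (n = n₀ + ν ξ):
  C₂H₄: 599 − 1(436.1) = 162.9
  O₂: 1919 − 3(436.1) = 611
  N₂: 7220 (inert)
  CO₂: 0 + 2(436.1) = 872.1
  H₂O: 0 + 2(436.1) = 872.1
Total out = 162.9 + 611 + 7220 + 872.1 + 872.1 = 9738 kmol/h.

9740 kmol/h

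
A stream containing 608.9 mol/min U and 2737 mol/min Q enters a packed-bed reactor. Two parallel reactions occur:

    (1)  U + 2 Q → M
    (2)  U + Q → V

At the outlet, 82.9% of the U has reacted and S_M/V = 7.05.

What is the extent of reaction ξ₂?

Conversion of U: U consumed = 0.829 × 608.9 = 504.8 mol/min = 1ξ₁ + 1ξ₂.
Selectivity: 1ξ₁ / (1ξ₂) = 7.05 → ξ₁ = 7.05 ξ₂.
Substitute: (1·7.05 + 1) ξ₂ = 504.8 → ξ₂ = 62.71 mol/min, ξ₁ = 442.1 mol/min.
Outlet amounts (n = n₀ + Σ ν·ξ):
  U: 608.9 − 1(442.1) − 1(62.71) = 104.1
  Q: 2737 − 2(442.1) − 1(62.71) = 1790
  M: 0 + 1(442.1) = 442.1
  V: 0 + 1(62.71) = 62.71

ξ₂ = 62.7 mol/min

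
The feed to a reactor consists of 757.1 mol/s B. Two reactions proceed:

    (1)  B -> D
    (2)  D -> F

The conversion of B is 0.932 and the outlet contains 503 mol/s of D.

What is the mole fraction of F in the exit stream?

Conversion of B: B consumed = 1ξ₁ = 0.932 × 757.1 → ξ₁ = 705.6 mol/s.
D balance: n_D = 0 + 1ξ₁ − 1ξ₂ = 503 → ξ₂ = (1·705.6 − 503)/1 = 202.6 mol/s.
Outlet amounts (n = n₀ + Σ ν·ξ):
  B: 757.1 − 1(705.6) = 51.48
  D: 0 + 1(705.6) − 1(202.6) = 503
  F: 0 + 1(202.6) = 202.6
Total out = 757.1 mol/s; y_F = 202.6 / 757.1 = 0.2676.

0.268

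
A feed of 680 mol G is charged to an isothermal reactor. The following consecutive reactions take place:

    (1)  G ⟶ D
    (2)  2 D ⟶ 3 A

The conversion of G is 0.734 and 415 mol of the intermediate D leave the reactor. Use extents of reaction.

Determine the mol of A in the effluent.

Conversion of G: G consumed = 1ξ₁ = 0.734 × 680 → ξ₁ = 499.1 mol.
D balance: n_D = 0 + 1ξ₁ − 2ξ₂ = 415 → ξ₂ = (1·499.1 − 415)/2 = 42.06 mol.
Outlet amounts (n = n₀ + Σ ν·ξ):
  G: 680 − 1(499.1) = 180.9
  D: 0 + 1(499.1) − 2(42.06) = 415
  A: 0 + 3(42.06) = 126.2

126 mol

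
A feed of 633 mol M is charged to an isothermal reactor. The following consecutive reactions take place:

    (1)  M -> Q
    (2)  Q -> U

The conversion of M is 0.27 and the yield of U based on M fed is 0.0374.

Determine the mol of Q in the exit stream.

Conversion of M: M consumed = 1ξ₁ = 0.27 × 633 → ξ₁ = 170.9 mol.
Yield of U: 1ξ₂ / 633 = 0.0374 → ξ₂ = 23.67 mol.
Outlet amounts (n = n₀ + Σ ν·ξ):
  M: 633 − 1(170.9) = 462.1
  Q: 0 + 1(170.9) − 1(23.67) = 147.2
  U: 0 + 1(23.67) = 23.67

147 mol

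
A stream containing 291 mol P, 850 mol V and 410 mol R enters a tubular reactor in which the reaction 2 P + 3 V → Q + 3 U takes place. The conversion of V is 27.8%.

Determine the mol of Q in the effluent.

V reacted = 0.278 × 850 = 236.3 mol; ν_V = −3, so ξ = 236.3/3 = 78.77 mol.
Outlet amounts (n = n₀ + ν ξ):
  P: 291 − 2(78.77) = 133.5
  V: 850 − 3(78.77) = 613.7
  Q: 0 + 1(78.77) = 78.77
  U: 0 + 3(78.77) = 236.3
  R: 410 (inert)

78.8 mol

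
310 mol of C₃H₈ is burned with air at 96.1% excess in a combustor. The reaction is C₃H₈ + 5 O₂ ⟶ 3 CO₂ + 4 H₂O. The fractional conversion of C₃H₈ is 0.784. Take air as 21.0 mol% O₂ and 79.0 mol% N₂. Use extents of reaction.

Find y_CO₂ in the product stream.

Stoichiometric O₂ = 5 × 310 = 1550 mol; O₂ fed = 1550 × 1.961 = 3040 mol.
N₂ fed = 3040 × 79/21 = 11430 mol.
Fuel reacted = 0.784 × 310 → ξ = 243 mol.
Outlet (n = n₀ + ν ξ):
  C₃H₈: 310 − 1(243) = 66.96
  O₂: 3040 − 5(243) = 1824
  N₂: 11430 (inert)
  CO₂: 0 + 3(243) = 729.1
  H₂O: 0 + 4(243) = 972.2
Total out = 15030 mol; y_CO₂ = 729.1 / 15030 = 0.04852.

0.0485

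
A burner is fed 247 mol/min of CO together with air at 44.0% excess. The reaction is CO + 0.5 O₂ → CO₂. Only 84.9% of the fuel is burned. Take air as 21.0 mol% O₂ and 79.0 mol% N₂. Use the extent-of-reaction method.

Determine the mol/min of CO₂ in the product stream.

Stoichiometric O₂ = 0.5 × 247 = 123.5 mol/min; O₂ fed = 123.5 × 1.440 = 177.8 mol/min.
N₂ fed = 177.8 × 79/21 = 669 mol/min.
Fuel reacted = 0.849 × 247 → ξ = 209.7 mol/min.
Outlet (n = n₀ + ν ξ):
  CO: 247 − 1(209.7) = 37.3
  O₂: 177.8 − 0.5(209.7) = 72.99
  N₂: 669 (inert)
  CO₂: 0 + 1(209.7) = 209.7

210 mol/min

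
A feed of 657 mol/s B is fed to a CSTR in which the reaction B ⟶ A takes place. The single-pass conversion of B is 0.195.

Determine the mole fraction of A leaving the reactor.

0.195

B reacted = 0.195 × 657 = 128.1 mol/s; ν_B = −1, so ξ = 128.1/1 = 128.1 mol/s.
Outlet amounts (n = n₀ + ν ξ):
  B: 657 − 1(128.1) = 528.9
  A: 0 + 1(128.1) = 128.1
Total out = 657 mol/s; y_A = 128.1 / 657 = 0.195.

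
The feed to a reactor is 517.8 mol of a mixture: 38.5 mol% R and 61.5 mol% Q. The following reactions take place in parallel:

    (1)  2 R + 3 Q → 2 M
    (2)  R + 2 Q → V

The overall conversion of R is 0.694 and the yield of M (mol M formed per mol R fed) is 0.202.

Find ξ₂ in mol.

Yield of M: 2ξ₁ / 199.4 = 0.202 → ξ₁ = 20.13 mol.
Conversion of R: 2ξ₁ + 1ξ₂ = 0.694 × 199.4 = 138.4 → ξ₂ = 98.08 mol.
Outlet amounts (n = n₀ + Σ ν·ξ):
  R: 199.4 − 2(20.13) − 1(98.08) = 61
  Q: 318.4 − 3(20.13) − 2(98.08) = 61.88
  M: 0 + 2(20.13) = 40.27
  V: 0 + 1(98.08) = 98.08

ξ₂ = 98.1 mol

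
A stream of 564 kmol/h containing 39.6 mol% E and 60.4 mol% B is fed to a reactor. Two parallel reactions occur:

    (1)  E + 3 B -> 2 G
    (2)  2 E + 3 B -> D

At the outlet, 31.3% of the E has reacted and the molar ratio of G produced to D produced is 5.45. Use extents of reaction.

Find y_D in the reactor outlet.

0.0349

Conversion of E: E consumed = 0.313 × 223.3 = 69.91 kmol/h = 1ξ₁ + 2ξ₂.
Selectivity: 2ξ₁ / (1ξ₂) = 5.45 → ξ₁ = 2.725 ξ₂.
Substitute: (1·2.725 + 2) ξ₂ = 69.91 → ξ₂ = 14.8 kmol/h, ξ₁ = 40.32 kmol/h.
Outlet amounts (n = n₀ + Σ ν·ξ):
  E: 223.3 − 1(40.32) − 2(14.8) = 153.4
  B: 340.7 − 3(40.32) − 3(14.8) = 175.3
  G: 0 + 2(40.32) = 80.63
  D: 0 + 1(14.8) = 14.8
Total out = 424.2 kmol/h; y_D = 14.8 / 424.2 = 0.03488.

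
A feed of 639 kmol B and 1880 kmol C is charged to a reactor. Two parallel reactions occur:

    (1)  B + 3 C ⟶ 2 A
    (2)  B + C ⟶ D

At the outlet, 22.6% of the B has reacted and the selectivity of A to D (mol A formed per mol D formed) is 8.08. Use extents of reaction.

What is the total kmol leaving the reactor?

Conversion of B: B consumed = 0.226 × 639 = 144.4 kmol = 1ξ₁ + 1ξ₂.
Selectivity: 2ξ₁ / (1ξ₂) = 8.08 → ξ₁ = 4.04 ξ₂.
Substitute: (1·4.04 + 1) ξ₂ = 144.4 → ξ₂ = 28.65 kmol, ξ₁ = 115.8 kmol.
Outlet amounts (n = n₀ + Σ ν·ξ):
  B: 639 − 1(115.8) − 1(28.65) = 494.6
  C: 1880 − 3(115.8) − 1(28.65) = 1504
  A: 0 + 2(115.8) = 231.5
  D: 0 + 1(28.65) = 28.65
Total out = 494.6 + 1504 + 231.5 + 28.65 = 2259 kmol.

2260 kmol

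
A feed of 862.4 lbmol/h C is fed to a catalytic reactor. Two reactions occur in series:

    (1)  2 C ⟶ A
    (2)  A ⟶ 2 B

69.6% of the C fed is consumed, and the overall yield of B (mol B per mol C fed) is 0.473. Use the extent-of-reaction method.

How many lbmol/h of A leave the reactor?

96.2 lbmol/h

Conversion of C: C consumed = 2ξ₁ = 0.696 × 862.4 → ξ₁ = 300.1 lbmol/h.
Yield of B: 2ξ₂ / 862.4 = 0.473 → ξ₂ = 204 lbmol/h.
Outlet amounts (n = n₀ + Σ ν·ξ):
  C: 862.4 − 2(300.1) = 262.2
  A: 0 + 1(300.1) − 1(204) = 96.16
  B: 0 + 2(204) = 407.9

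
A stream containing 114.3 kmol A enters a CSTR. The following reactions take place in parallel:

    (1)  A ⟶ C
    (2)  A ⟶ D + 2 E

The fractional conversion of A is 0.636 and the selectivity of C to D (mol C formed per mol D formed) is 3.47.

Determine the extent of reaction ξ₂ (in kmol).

ξ₂ = 16.3 kmol

Conversion of A: A consumed = 0.636 × 114.3 = 72.69 kmol = 1ξ₁ + 1ξ₂.
Selectivity: 1ξ₁ / (1ξ₂) = 3.47 → ξ₁ = 3.47 ξ₂.
Substitute: (1·3.47 + 1) ξ₂ = 72.69 → ξ₂ = 16.26 kmol, ξ₁ = 56.43 kmol.
Outlet amounts (n = n₀ + Σ ν·ξ):
  A: 114.3 − 1(56.43) − 1(16.26) = 41.61
  C: 0 + 1(56.43) = 56.43
  D: 0 + 1(16.26) = 16.26
  E: 0 + 2(16.26) = 32.53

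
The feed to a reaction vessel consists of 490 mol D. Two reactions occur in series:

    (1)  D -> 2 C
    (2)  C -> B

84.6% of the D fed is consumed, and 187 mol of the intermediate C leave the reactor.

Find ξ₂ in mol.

ξ₂ = 642 mol

Conversion of D: D consumed = 1ξ₁ = 0.846 × 490 → ξ₁ = 414.5 mol.
C balance: n_C = 0 + 2ξ₁ − 1ξ₂ = 187 → ξ₂ = (2·414.5 − 187)/1 = 642.1 mol.
Outlet amounts (n = n₀ + Σ ν·ξ):
  D: 490 − 1(414.5) = 75.46
  C: 0 + 2(414.5) − 1(642.1) = 187
  B: 0 + 1(642.1) = 642.1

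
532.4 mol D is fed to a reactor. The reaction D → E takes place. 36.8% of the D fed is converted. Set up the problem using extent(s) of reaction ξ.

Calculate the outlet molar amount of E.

D reacted = 0.368 × 532.4 = 195.9 mol; ν_D = −1, so ξ = 195.9/1 = 195.9 mol.
Outlet amounts (n = n₀ + ν ξ):
  D: 532.4 − 1(195.9) = 336.5
  E: 0 + 1(195.9) = 195.9

196 mol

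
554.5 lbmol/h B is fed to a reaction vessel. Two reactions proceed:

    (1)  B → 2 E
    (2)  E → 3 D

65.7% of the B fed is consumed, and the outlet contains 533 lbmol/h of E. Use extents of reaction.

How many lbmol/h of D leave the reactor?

587 lbmol/h

Conversion of B: B consumed = 1ξ₁ = 0.657 × 554.5 → ξ₁ = 364.3 lbmol/h.
E balance: n_E = 0 + 2ξ₁ − 1ξ₂ = 533 → ξ₂ = (2·364.3 − 533)/1 = 195.6 lbmol/h.
Outlet amounts (n = n₀ + Σ ν·ξ):
  B: 554.5 − 1(364.3) = 190.2
  E: 0 + 2(364.3) − 1(195.6) = 533
  D: 0 + 3(195.6) = 586.8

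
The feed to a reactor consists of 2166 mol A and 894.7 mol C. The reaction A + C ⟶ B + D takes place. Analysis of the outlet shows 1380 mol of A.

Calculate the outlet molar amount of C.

For A: n = n₀ − 1ξ → 1380 = 2166 − 1ξ, giving ξ = 786 mol.
Outlet amounts (n = n₀ + ν ξ):
  A: 2166 − 1(786) = 1380
  C: 894.7 − 1(786) = 108.7
  B: 0 + 1(786) = 786
  D: 0 + 1(786) = 786

109 mol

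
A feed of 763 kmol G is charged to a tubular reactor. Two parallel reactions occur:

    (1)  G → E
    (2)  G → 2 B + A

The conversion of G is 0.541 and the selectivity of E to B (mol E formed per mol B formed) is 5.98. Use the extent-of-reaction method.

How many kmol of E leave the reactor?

381 kmol

Conversion of G: G consumed = 0.541 × 763 = 412.8 kmol = 1ξ₁ + 1ξ₂.
Selectivity: 1ξ₁ / (2ξ₂) = 5.98 → ξ₁ = 11.96 ξ₂.
Substitute: (1·11.96 + 1) ξ₂ = 412.8 → ξ₂ = 31.85 kmol, ξ₁ = 380.9 kmol.
Outlet amounts (n = n₀ + Σ ν·ξ):
  G: 763 − 1(380.9) − 1(31.85) = 350.2
  E: 0 + 1(380.9) = 380.9
  B: 0 + 2(31.85) = 63.7
  A: 0 + 1(31.85) = 31.85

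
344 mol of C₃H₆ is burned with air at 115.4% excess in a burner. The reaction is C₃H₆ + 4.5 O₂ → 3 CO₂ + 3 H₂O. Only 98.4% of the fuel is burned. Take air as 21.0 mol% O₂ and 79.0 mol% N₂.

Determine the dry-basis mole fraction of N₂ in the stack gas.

Stoichiometric O₂ = 4.5 × 344 = 1548 mol; O₂ fed = 1548 × 2.154 = 3334 mol.
N₂ fed = 3334 × 79/21 = 12540 mol.
Fuel reacted = 0.984 × 344 → ξ = 338.5 mol.
Outlet (n = n₀ + ν ξ):
  C₃H₆: 344 − 1(338.5) = 5.504
  O₂: 3334 − 4.5(338.5) = 1811
  N₂: 12540 (inert)
  CO₂: 0 + 3(338.5) = 1015
  H₂O: 0 + 3(338.5) = 1015
Dry total = 15380 mol; y_N₂ (dry) = 12540 / 15380 = 0.8158.

0.816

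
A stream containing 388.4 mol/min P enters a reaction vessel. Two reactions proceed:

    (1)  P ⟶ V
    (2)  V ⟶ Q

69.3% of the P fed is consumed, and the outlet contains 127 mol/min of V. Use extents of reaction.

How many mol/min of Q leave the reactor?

142 mol/min

Conversion of P: P consumed = 1ξ₁ = 0.693 × 388.4 → ξ₁ = 269.2 mol/min.
V balance: n_V = 0 + 1ξ₁ − 1ξ₂ = 127 → ξ₂ = (1·269.2 − 127)/1 = 142.2 mol/min.
Outlet amounts (n = n₀ + Σ ν·ξ):
  P: 388.4 − 1(269.2) = 119.2
  V: 0 + 1(269.2) − 1(142.2) = 127
  Q: 0 + 1(142.2) = 142.2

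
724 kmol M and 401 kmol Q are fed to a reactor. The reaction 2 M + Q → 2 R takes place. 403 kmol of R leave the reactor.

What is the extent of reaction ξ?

ξ = 202 kmol

For R: n = n₀ + 2ξ → 403 = 0 + 2ξ, giving ξ = 201.5 kmol.
Outlet amounts (n = n₀ + ν ξ):
  M: 724 − 2(201.5) = 321
  Q: 401 − 1(201.5) = 199.5
  R: 0 + 2(201.5) = 403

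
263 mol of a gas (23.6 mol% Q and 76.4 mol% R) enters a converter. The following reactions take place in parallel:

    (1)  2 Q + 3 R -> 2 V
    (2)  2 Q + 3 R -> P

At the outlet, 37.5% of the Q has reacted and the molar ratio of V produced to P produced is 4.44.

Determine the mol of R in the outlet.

Conversion of Q: Q consumed = 0.375 × 62.07 = 23.28 mol = 2ξ₁ + 2ξ₂.
Selectivity: 2ξ₁ / (1ξ₂) = 4.44 → ξ₁ = 2.22 ξ₂.
Substitute: (2·2.22 + 2) ξ₂ = 23.28 → ξ₂ = 3.614 mol, ξ₁ = 8.024 mol.
Outlet amounts (n = n₀ + Σ ν·ξ):
  Q: 62.07 − 2(8.024) − 2(3.614) = 38.79
  R: 200.9 − 3(8.024) − 3(3.614) = 166
  V: 0 + 2(8.024) = 16.05
  P: 0 + 1(3.614) = 3.614

166 mol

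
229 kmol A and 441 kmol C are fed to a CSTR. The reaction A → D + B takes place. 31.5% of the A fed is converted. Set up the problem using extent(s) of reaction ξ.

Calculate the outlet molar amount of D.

A reacted = 0.315 × 229 = 72.14 kmol; ν_A = −1, so ξ = 72.14/1 = 72.14 kmol.
Outlet amounts (n = n₀ + ν ξ):
  A: 229 − 1(72.14) = 156.9
  D: 0 + 1(72.14) = 72.14
  B: 0 + 1(72.14) = 72.14
  C: 441 (inert)

72.1 kmol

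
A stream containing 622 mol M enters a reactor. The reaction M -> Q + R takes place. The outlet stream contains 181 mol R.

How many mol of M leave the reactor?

441 mol

For R: n = n₀ + 1ξ → 181 = 0 + 1ξ, giving ξ = 181 mol.
Outlet amounts (n = n₀ + ν ξ):
  M: 622 − 1(181) = 441
  Q: 0 + 1(181) = 181
  R: 0 + 1(181) = 181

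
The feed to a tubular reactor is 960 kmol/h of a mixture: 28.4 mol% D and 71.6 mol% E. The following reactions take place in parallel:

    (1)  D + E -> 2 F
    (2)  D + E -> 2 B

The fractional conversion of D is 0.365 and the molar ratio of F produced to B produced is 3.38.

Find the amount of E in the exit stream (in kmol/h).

588 kmol/h

Conversion of D: D consumed = 0.365 × 272.6 = 99.51 kmol/h = 1ξ₁ + 1ξ₂.
Selectivity: 2ξ₁ / (2ξ₂) = 3.38 → ξ₁ = 3.38 ξ₂.
Substitute: (1·3.38 + 1) ξ₂ = 99.51 → ξ₂ = 22.72 kmol/h, ξ₁ = 76.79 kmol/h.
Outlet amounts (n = n₀ + Σ ν·ξ):
  D: 272.6 − 1(76.79) − 1(22.72) = 173.1
  E: 687.4 − 1(76.79) − 1(22.72) = 587.8
  F: 0 + 2(76.79) = 153.6
  B: 0 + 2(22.72) = 45.44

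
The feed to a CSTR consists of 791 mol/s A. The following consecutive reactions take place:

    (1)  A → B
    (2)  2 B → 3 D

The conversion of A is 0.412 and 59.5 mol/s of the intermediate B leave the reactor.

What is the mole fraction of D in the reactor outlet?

0.432

Conversion of A: A consumed = 1ξ₁ = 0.412 × 791 → ξ₁ = 325.9 mol/s.
B balance: n_B = 0 + 1ξ₁ − 2ξ₂ = 59.5 → ξ₂ = (1·325.9 − 59.5)/2 = 133.2 mol/s.
Outlet amounts (n = n₀ + Σ ν·ξ):
  A: 791 − 1(325.9) = 465.1
  B: 0 + 1(325.9) − 2(133.2) = 59.5
  D: 0 + 3(133.2) = 399.6
Total out = 924.2 mol/s; y_D = 399.6 / 924.2 = 0.4324.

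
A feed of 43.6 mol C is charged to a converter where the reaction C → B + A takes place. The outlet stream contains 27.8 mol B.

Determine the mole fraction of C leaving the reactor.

0.221

For B: n = n₀ + 1ξ → 27.8 = 0 + 1ξ, giving ξ = 27.8 mol.
Outlet amounts (n = n₀ + ν ξ):
  C: 43.6 − 1(27.8) = 15.8
  B: 0 + 1(27.8) = 27.8
  A: 0 + 1(27.8) = 27.8
Total out = 71.4 mol; y_C = 15.8 / 71.4 = 0.2213.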